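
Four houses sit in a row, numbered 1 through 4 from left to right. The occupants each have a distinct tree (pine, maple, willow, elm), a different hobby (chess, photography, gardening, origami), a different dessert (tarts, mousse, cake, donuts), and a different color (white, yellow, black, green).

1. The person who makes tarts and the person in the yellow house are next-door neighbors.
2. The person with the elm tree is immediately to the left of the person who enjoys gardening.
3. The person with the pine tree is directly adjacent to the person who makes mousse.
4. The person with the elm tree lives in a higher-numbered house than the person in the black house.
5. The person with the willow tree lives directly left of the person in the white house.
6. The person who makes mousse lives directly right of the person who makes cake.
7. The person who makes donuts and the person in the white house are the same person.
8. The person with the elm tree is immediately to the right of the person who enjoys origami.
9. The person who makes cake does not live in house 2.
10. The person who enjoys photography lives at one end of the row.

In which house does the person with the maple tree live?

4

So house 4 gets maple for tree.
The person with the elm tree is narrowed to house 2 or 3; consider each.
Placing it in house 3 leads to a contradiction, so it's in house 2.
Clue 2: the person who enjoys gardening is in house 3.
By clue 4, the person in the black house is in house 1.
Clue 8: the person who enjoys origami is in house 1.
That leaves chess as the hobby for house 2.
House 4 hobby: only photography fits.
The person with the pine tree is narrowed to house 1 or 3; consider each.
Placing it in house 3 leads to a contradiction, so it's in house 1.
Clue 3: the person who makes mousse is in house 2.
The person who makes cake is in house 1 (clue 6).
House 3's tree must be willow (nothing else left).
The only dessert still possible for house 3 is tarts.
So house 4 gets donuts for dessert.
Clue 5 places the person in the white house in house 4.
The only color still possible for house 2 is yellow.
House 3's color must be green (nothing else left).
So: house 1 = pine/origami/cake/black, house 2 = elm/chess/mousse/yellow, house 3 = willow/gardening/tarts/green, house 4 = maple/photography/donuts/white.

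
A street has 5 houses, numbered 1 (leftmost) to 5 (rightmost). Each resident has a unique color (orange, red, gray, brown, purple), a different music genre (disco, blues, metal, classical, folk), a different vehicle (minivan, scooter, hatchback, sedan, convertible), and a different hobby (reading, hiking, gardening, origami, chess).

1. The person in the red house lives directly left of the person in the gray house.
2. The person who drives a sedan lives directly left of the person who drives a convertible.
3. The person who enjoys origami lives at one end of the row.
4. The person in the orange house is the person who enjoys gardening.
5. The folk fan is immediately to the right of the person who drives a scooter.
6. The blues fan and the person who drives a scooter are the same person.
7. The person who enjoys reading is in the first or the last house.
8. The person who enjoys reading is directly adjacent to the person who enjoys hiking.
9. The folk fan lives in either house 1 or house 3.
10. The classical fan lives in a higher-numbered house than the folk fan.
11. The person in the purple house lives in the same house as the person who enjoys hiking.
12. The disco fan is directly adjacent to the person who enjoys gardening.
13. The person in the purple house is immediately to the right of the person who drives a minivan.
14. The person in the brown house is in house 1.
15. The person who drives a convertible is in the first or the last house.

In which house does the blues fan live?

Clue 9: the folk fan is in house 3.
By clue 14, the person in the brown house is in house 1.
The person who drives a convertible is in house 5 (clue 15).
Clue 2 places the person who drives a sedan in house 4.
From clue 5, the person who drives a scooter must be in house 2.
From clue 6, the blues fan must be in house 2.
The person in the purple house is narrowed to house 2 or 4; consider each.
Placing it in house 4 leads to a contradiction, so it's in house 2.
The person who enjoys hiking is in house 2 (clue 11).
From clue 13, the person who drives a minivan must be in house 1.
House 3 vehicle: only hatchback fits.
By clue 8, the person who enjoys reading is in house 1.
So house 1 gets metal for music genre.
That leaves origami as the hobby for house 5.
So house 5 gets gray for color.
By clue 1, the person in the red house is in house 4.
So house 3 gets orange for color.
The person who enjoys gardening is in house 3 (clue 4).
Clue 12 places the disco fan in house 4.
The only music genre still possible for house 5 is classical.
So house 4 gets chess for hobby.
So: house 1 = brown/metal/minivan/reading, house 2 = purple/blues/scooter/hiking, house 3 = orange/folk/hatchback/gardening, house 4 = red/disco/sedan/chess, house 5 = gray/classical/convertible/origami.

2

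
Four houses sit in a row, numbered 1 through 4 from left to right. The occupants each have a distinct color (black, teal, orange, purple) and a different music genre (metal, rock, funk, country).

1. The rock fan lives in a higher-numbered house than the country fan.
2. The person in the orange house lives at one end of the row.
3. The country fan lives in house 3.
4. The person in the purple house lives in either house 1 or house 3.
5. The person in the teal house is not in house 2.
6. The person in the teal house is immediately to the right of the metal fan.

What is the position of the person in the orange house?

From clue 3, the country fan must be in house 3.
House 2 color: only black fits.
So house 1 gets funk for music genre.
So house 4 gets rock for music genre.
By clue 6, the person in the teal house is in house 3.
The only color still possible for house 1 is purple.
That leaves orange as the color for house 4.
So house 2 gets metal for music genre.
So: house 1 = purple/funk, house 2 = black/metal, house 3 = teal/country, house 4 = orange/rock.

4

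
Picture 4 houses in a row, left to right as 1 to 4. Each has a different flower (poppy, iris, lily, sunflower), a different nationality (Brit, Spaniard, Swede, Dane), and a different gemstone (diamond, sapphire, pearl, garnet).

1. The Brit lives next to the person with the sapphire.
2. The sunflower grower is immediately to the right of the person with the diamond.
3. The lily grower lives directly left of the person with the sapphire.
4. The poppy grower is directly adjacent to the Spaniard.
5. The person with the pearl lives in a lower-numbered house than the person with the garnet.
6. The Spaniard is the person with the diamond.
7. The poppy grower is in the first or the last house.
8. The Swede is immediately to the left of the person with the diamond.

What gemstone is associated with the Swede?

So house 1 gets pearl for gemstone.
The poppy grower is narrowed to house 1 or 4; consider each.
Placing it in house 4 leads to a contradiction, so it's in house 1.
Clue 4 places the Spaniard in house 2.
Clue 6 places the person with the diamond in house 2.
Clue 8: the Swede is in house 1.
By clue 2, the sunflower grower is in house 3.
The only flower still possible for house 4 is iris.
Clue 3: the person with the sapphire is in house 3.
So house 2 gets lily for flower.
So house 4 gets garnet for gemstone.
From clue 1, the Brit must be in house 4.
That leaves Dane as the nationality for house 3.
So: house 1 = poppy/Swede/pearl, house 2 = lily/Spaniard/diamond, house 3 = sunflower/Dane/sapphire, house 4 = iris/Brit/garnet.

pearl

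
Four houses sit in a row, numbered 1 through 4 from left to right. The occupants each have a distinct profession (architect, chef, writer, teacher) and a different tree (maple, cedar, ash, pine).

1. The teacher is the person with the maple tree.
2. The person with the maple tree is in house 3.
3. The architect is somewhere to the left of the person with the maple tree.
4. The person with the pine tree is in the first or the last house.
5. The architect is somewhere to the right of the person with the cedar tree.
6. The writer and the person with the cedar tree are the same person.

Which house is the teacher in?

From clue 2, the person with the maple tree must be in house 3.
Clue 5 places the architect in house 2.
By clue 5, the person with the cedar tree is in house 1.
The writer is in house 1 (clue 6).
House 2 tree: only ash fits.
House 4's tree must be pine (nothing else left).
By clue 1, the teacher is in house 3.
House 4's profession must be chef (nothing else left).
So: house 1 = writer/cedar, house 2 = architect/ash, house 3 = teacher/maple, house 4 = chef/pine.

3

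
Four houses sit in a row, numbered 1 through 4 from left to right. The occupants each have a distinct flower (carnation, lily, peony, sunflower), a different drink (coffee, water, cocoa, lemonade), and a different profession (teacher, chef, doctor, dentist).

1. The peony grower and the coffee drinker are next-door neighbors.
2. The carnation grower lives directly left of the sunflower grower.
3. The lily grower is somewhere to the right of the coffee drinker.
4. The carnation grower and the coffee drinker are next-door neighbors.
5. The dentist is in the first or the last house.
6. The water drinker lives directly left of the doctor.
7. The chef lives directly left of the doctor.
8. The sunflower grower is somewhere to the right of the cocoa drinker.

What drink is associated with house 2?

House 4's drink must be lemonade (nothing else left).
The dentist is narrowed to house 1 or 4; consider each.
Placing it in house 4 leads to a contradiction, so it's in house 1.
The water drinker is narrowed to house 2 or 3; consider each.
Placing it in house 2 leads to a contradiction, so it's in house 3.
From clue 6, the doctor must be in house 4.
Clue 7 places the chef in house 3.
House 2's profession must be teacher (nothing else left).
The cocoa drinker is narrowed to house 1 or 2; consider each.
Placing it in house 2 leads to a contradiction, so it's in house 1.
House 2's drink must be coffee (nothing else left).
House 2 flower: only sunflower fits.
The only flower still possible for house 4 is lily.
From clue 2, the carnation grower must be in house 1.
House 3 flower: only peony fits.
So: house 1 = carnation/cocoa/dentist, house 2 = sunflower/coffee/teacher, house 3 = peony/water/chef, house 4 = lily/lemonade/doctor.

coffee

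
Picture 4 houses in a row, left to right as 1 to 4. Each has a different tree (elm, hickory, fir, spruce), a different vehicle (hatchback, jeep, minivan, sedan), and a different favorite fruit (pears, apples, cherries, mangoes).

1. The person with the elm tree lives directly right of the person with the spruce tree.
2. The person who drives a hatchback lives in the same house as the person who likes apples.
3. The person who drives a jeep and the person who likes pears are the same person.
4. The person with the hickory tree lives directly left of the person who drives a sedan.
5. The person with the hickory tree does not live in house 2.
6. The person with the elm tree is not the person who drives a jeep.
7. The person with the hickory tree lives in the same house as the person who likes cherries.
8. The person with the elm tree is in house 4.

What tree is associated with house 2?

Clue 8 places the person with the elm tree in house 4.
Clue 1: the person with the spruce tree is in house 3.
House 2 tree: only fir fits.
Clue 4: the person who drives a sedan is in house 2.
From clue 7, the person who likes cherries must be in house 1.
The only tree still possible for house 1 is hickory.
The person who drives a jeep is in house 3 (clue 3).
By clue 3, the person who likes pears is in house 3.
House 1 vehicle: only minivan fits.
House 4 vehicle: only hatchback fits.
That leaves mangoes as the favorite fruit for house 2.
House 4 favorite fruit: only apples fits.
So: house 1 = hickory/minivan/cherries, house 2 = fir/sedan/mangoes, house 3 = spruce/jeep/pears, house 4 = elm/hatchback/apples.

fir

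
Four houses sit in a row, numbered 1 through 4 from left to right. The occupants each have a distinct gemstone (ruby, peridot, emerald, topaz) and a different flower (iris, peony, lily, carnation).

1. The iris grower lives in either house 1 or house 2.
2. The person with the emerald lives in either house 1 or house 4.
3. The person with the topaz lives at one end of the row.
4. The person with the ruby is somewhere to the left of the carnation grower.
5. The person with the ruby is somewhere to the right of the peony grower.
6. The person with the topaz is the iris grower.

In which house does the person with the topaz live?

1

The person with the topaz is in house 1 (clue 6).
The iris grower is in house 1 (clue 6).
That leaves peony as the flower for house 2.
Clue 5 places the person with the ruby in house 3.
House 2's gemstone must be peridot (nothing else left).
That leaves emerald as the gemstone for house 4.
From clue 4, the carnation grower must be in house 4.
House 3 flower: only lily fits.
So: house 1 = topaz/iris, house 2 = peridot/peony, house 3 = ruby/lily, house 4 = emerald/carnation.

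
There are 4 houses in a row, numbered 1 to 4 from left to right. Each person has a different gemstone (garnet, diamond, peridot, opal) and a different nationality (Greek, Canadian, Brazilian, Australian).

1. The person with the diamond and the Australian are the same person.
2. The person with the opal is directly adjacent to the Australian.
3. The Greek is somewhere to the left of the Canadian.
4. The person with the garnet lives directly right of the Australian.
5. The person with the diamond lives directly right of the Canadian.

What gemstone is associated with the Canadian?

The only nationality still possible for house 4 is Brazilian.
From clue 1, the person with the diamond must be in house 3.
By clue 1, the Australian is in house 3.
The person with the garnet is in house 4 (clue 4).
Clue 5: the Canadian is in house 2.
So house 1 gets peridot for gemstone.
That leaves opal as the gemstone for house 2.
So house 1 gets Greek for nationality.
So: house 1 = peridot/Greek, house 2 = opal/Canadian, house 3 = diamond/Australian, house 4 = garnet/Brazilian.

opal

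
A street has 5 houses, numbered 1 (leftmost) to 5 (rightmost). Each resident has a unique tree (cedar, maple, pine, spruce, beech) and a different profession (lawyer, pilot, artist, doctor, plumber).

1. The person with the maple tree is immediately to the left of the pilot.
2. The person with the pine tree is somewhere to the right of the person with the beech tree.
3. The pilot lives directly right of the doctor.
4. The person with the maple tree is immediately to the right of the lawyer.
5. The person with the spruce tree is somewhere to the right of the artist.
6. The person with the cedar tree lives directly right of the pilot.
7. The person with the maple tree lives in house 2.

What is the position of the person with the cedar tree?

By clue 7, the person with the maple tree is in house 2.
That leaves beech as the tree for house 1.
So house 5 gets plumber for profession.
By clue 1, the pilot is in house 3.
Clue 3 places the doctor in house 2.
Clue 4: the lawyer is in house 1.
The person with the cedar tree is in house 4 (clue 6).
House 4 profession: only artist fits.
Clue 5: the person with the spruce tree is in house 5.
That leaves pine as the tree for house 3.
So: house 1 = beech/lawyer, house 2 = maple/doctor, house 3 = pine/pilot, house 4 = cedar/artist, house 5 = spruce/plumber.

4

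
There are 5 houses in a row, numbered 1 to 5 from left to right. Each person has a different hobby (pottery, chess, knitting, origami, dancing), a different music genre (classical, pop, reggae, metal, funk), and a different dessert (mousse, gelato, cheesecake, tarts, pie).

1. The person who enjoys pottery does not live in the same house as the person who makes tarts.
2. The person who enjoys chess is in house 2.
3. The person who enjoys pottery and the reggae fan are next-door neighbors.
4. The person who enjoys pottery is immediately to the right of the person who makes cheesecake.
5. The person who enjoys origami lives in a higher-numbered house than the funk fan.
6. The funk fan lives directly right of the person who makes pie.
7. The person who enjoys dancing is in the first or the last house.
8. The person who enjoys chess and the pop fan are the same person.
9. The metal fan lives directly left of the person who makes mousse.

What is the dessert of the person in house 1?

From clue 2, the person who enjoys chess must be in house 2.
Clue 8: the pop fan is in house 2.
The person who enjoys dancing is narrowed to house 1 or 5; consider each.
Placing it in house 5 leads to a contradiction, so it's in house 1.
The person who enjoys origami is narrowed to house 4 or 5; consider each.
Placing it in house 4 leads to a contradiction, so it's in house 5.
The person who enjoys knitting is narrowed to house 3 or 4; consider each.
Placing it in house 4 leads to a contradiction, so it's in house 3.
House 4's hobby must be pottery (nothing else left).
The person who makes cheesecake is in house 3 (clue 4).
The only dessert still possible for house 2 is pie.
Clue 6: the funk fan is in house 3.
House 1 music genre: only classical fits.
House 4's music genre must be metal (nothing else left).
The only music genre still possible for house 5 is reggae.
Clue 9: the person who makes mousse is in house 5.
That leaves tarts as the dessert for house 1.
House 4's dessert must be gelato (nothing else left).
So: house 1 = dancing/classical/tarts, house 2 = chess/pop/pie, house 3 = knitting/funk/cheesecake, house 4 = pottery/metal/gelato, house 5 = origami/reggae/mousse.

tarts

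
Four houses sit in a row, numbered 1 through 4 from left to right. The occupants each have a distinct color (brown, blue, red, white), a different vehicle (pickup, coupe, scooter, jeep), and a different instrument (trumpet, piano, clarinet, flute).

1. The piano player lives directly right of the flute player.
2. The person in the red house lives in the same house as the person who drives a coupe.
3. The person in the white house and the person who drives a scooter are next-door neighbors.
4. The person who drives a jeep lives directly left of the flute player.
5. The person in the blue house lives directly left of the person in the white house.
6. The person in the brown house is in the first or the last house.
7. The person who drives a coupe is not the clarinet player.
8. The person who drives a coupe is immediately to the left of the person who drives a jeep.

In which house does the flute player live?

Clue 8: the person who drives a coupe is in house 1.
By clue 8, the person who drives a jeep is in house 2.
The person in the red house is in house 1 (clue 2).
From clue 4, the flute player must be in house 3.
That leaves trumpet as the instrument for house 1.
The only instrument still possible for house 2 is clarinet.
So house 4 gets piano for instrument.
House 2 color: only blue fits.
House 3's color must be white (nothing else left).
The only color still possible for house 4 is brown.
By clue 3, the person who drives a scooter is in house 4.
That leaves pickup as the vehicle for house 3.
So: house 1 = red/coupe/trumpet, house 2 = blue/jeep/clarinet, house 3 = white/pickup/flute, house 4 = brown/scooter/piano.

3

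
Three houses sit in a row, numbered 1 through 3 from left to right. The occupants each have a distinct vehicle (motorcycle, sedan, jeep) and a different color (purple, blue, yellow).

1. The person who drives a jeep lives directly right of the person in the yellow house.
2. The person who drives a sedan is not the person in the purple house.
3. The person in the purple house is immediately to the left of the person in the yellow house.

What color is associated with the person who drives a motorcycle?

Clue 3: the person in the purple house is in house 1.
The person in the yellow house is in house 2 (clue 3).
The only color still possible for house 3 is blue.
Clue 1 places the person who drives a jeep in house 3.
So house 1 gets motorcycle for vehicle.
House 2 vehicle: only sedan fits.
So: house 1 = motorcycle/purple, house 2 = sedan/yellow, house 3 = jeep/blue.

purple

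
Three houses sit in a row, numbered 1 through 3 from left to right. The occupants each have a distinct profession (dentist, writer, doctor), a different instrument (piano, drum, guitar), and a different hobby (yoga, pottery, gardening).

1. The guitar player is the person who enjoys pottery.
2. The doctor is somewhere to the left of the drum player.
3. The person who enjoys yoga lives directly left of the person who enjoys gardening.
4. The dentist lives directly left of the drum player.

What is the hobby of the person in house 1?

pottery

The only profession still possible for house 3 is writer.
The dentist is narrowed to house 1 or 2; consider each.
Placing it in house 1 leads to a contradiction, so it's in house 2.
The drum player is in house 3 (clue 4).
House 1 profession: only doctor fits.
House 3's hobby must be gardening (nothing else left).
By clue 3, the person who enjoys yoga is in house 2.
That leaves pottery as the hobby for house 1.
By clue 1, the guitar player is in house 1.
House 2's instrument must be piano (nothing else left).
So: house 1 = doctor/guitar/pottery, house 2 = dentist/piano/yoga, house 3 = writer/drum/gardening.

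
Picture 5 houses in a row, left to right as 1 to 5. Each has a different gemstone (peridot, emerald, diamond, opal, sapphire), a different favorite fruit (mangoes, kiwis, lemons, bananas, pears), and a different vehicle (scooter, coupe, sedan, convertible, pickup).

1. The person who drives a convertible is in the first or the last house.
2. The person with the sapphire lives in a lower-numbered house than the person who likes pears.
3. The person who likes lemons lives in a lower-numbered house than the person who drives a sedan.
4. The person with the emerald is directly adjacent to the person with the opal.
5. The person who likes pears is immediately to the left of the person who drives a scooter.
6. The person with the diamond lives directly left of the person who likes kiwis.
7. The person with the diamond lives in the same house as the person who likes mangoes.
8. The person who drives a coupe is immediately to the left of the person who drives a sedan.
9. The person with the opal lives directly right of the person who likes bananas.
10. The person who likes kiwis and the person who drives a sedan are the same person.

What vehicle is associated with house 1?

That leaves kiwis as the favorite fruit for house 5.
The person with the diamond is in house 4 (clue 6).
From clue 7, the person who likes mangoes must be in house 4.
The person who drives a sedan is in house 5 (clue 10).
So house 1 gets convertible for vehicle.
Clue 8: the person who drives a coupe is in house 4.
House 5's gemstone must be peridot (nothing else left).
House 2 vehicle: only pickup fits.
The only vehicle still possible for house 3 is scooter.
The person who likes pears is in house 2 (clue 5).
That leaves lemons as the favorite fruit for house 3.
From clue 2, the person with the sapphire must be in house 1.
By clue 9, the person with the opal is in house 2.
That leaves emerald as the gemstone for house 3.
The only favorite fruit still possible for house 1 is bananas.
So: house 1 = sapphire/bananas/convertible, house 2 = opal/pears/pickup, house 3 = emerald/lemons/scooter, house 4 = diamond/mangoes/coupe, house 5 = peridot/kiwis/sedan.

convertible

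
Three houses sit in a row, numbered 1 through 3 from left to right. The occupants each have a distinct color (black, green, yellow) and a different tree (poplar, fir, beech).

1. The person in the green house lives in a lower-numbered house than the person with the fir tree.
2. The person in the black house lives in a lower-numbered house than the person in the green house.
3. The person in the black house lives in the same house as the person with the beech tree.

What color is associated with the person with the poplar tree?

green

From clue 2, the person in the black house must be in house 1.
The person in the green house is in house 2 (clue 2).
Clue 3: the person with the beech tree is in house 1.
So house 3 gets yellow for color.
Clue 1: the person with the fir tree is in house 3.
So house 2 gets poplar for tree.
So: house 1 = black/beech, house 2 = green/poplar, house 3 = yellow/fir.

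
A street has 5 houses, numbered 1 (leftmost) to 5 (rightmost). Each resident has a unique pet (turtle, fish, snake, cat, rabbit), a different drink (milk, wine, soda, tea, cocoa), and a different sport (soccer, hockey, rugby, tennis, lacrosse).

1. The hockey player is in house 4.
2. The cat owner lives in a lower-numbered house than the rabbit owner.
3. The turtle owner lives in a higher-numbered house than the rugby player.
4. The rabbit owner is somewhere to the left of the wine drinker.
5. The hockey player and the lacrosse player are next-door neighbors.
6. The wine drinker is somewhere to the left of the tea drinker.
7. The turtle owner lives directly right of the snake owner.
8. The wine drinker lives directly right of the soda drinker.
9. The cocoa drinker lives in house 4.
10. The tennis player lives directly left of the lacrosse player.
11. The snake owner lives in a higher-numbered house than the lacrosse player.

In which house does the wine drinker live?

Clue 1: the hockey player is in house 4.
By clue 9, the cocoa drinker is in house 4.
The snake owner is in house 4 (clue 11).
Clue 11 places the lacrosse player in house 3.
That leaves milk as the drink for house 1.
So house 2 gets soda for drink.
House 3's drink must be wine (nothing else left).
House 5's drink must be tea (nothing else left).
That leaves tennis as the sport for house 2.
House 5's sport must be soccer (nothing else left).
From clue 4, the rabbit owner must be in house 2.
By clue 7, the turtle owner is in house 5.
The only pet still possible for house 3 is fish.
House 1's sport must be rugby (nothing else left).
That leaves cat as the pet for house 1.
So: house 1 = cat/milk/rugby, house 2 = rabbit/soda/tennis, house 3 = fish/wine/lacrosse, house 4 = snake/cocoa/hockey, house 5 = turtle/tea/soccer.

3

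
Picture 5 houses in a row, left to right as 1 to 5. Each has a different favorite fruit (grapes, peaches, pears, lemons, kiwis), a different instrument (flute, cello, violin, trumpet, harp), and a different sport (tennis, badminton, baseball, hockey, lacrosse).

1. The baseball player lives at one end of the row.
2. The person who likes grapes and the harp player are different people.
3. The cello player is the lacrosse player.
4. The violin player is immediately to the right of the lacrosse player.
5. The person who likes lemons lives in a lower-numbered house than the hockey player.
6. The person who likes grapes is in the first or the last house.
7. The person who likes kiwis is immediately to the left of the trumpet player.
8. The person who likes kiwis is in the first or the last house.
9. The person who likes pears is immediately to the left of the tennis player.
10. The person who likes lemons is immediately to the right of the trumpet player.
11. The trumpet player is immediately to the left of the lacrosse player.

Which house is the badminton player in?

The person who likes kiwis is in house 1 (clue 8).
From clue 7, the trumpet player must be in house 2.
By clue 10, the person who likes lemons is in house 3.
From clue 11, the lacrosse player must be in house 3.
House 5's favorite fruit must be grapes (nothing else left).
House 2 sport: only badminton fits.
From clue 3, the cello player must be in house 3.
Clue 4 places the violin player in house 4.
By clue 9, the person who likes pears is in house 4.
From clue 9, the tennis player must be in house 5.
So house 2 gets peaches for favorite fruit.
So house 1 gets harp for instrument.
So house 5 gets flute for instrument.
House 1's sport must be baseball (nothing else left).
That leaves hockey as the sport for house 4.
So: house 1 = kiwis/harp/baseball, house 2 = peaches/trumpet/badminton, house 3 = lemons/cello/lacrosse, house 4 = pears/violin/hockey, house 5 = grapes/flute/tennis.

2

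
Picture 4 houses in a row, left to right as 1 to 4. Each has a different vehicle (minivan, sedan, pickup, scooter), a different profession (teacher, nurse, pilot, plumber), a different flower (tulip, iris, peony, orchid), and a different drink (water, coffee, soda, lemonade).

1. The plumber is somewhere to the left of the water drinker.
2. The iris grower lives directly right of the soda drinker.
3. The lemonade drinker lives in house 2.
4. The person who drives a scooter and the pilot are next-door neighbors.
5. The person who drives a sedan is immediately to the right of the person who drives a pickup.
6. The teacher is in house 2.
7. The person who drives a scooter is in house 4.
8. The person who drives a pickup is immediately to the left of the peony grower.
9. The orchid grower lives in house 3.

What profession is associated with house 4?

By clue 3, the lemonade drinker is in house 2.
Clue 6 places the teacher in house 2.
From clue 7, the person who drives a scooter must be in house 4.
The orchid grower is in house 3 (clue 9).
That leaves tulip as the flower for house 1.
Clue 4: the pilot is in house 3.
Clue 8: the person who drives a pickup is in house 1.
The peony grower is in house 2 (clue 8).
House 1's profession must be plumber (nothing else left).
The only profession still possible for house 4 is nurse.
House 4's flower must be iris (nothing else left).
From clue 2, the soda drinker must be in house 3.
Clue 5 places the person who drives a sedan in house 2.
That leaves minivan as the vehicle for house 3.
House 1's drink must be coffee (nothing else left).
So house 4 gets water for drink.
So: house 1 = pickup/plumber/tulip/coffee, house 2 = sedan/teacher/peony/lemonade, house 3 = minivan/pilot/orchid/soda, house 4 = scooter/nurse/iris/water.

nurse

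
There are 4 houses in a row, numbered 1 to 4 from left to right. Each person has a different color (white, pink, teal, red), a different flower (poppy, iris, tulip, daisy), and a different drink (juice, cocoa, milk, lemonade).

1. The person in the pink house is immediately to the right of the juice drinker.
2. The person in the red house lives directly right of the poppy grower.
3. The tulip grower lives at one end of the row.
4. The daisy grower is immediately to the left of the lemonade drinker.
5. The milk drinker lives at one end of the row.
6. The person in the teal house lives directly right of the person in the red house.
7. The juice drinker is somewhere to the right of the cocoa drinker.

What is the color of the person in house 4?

That leaves white as the color for house 1.
The only color still possible for house 2 is red.
From clue 2, the poppy grower must be in house 1.
Clue 6 places the person in the teal house in house 3.
So house 4 gets pink for color.
The only flower still possible for house 4 is tulip.
The juice drinker is in house 3 (clue 1).
The only drink still possible for house 2 is cocoa.
House 4's drink must be lemonade (nothing else left).
From clue 4, the daisy grower must be in house 3.
House 2 flower: only iris fits.
House 1 drink: only milk fits.
So: house 1 = white/poppy/milk, house 2 = red/iris/cocoa, house 3 = teal/daisy/juice, house 4 = pink/tulip/lemonade.

pink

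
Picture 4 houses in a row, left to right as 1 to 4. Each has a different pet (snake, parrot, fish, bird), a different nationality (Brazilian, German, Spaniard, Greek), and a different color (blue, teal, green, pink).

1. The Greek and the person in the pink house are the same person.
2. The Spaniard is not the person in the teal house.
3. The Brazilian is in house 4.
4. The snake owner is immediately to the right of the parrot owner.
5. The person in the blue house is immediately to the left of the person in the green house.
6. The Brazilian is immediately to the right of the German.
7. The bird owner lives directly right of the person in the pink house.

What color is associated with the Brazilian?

teal

The Brazilian is in house 4 (clue 3).
The German is in house 3 (clue 6).
The bird owner is narrowed to house 2 or 3; consider each.
Placing it in house 3 leads to a contradiction, so it's in house 2.
From clue 7, the person in the pink house must be in house 1.
From clue 1, the Greek must be in house 1.
The snake owner is in house 4 (clue 4).
From clue 4, the parrot owner must be in house 3.
So house 1 gets fish for pet.
The only nationality still possible for house 2 is Spaniard.
House 2 color: only blue fits.
By clue 5, the person in the green house is in house 3.
House 4 color: only teal fits.
So: house 1 = fish/Greek/pink, house 2 = bird/Spaniard/blue, house 3 = parrot/German/green, house 4 = snake/Brazilian/teal.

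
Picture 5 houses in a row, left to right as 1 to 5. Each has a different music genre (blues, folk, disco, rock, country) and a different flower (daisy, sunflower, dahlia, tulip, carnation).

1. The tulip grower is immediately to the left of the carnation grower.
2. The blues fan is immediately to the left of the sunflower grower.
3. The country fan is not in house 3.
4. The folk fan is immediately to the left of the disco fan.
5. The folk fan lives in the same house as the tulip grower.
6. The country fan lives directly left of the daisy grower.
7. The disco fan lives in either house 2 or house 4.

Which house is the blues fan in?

3

House 5 music genre: only rock fits.
The disco fan is narrowed to house 2 or 4; consider each.
Placing it in house 4 leads to a contradiction, so it's in house 2.
The folk fan is in house 1 (clue 4).
From clue 5, the tulip grower must be in house 1.
The only music genre still possible for house 3 is blues.
So house 4 gets country for music genre.
From clue 1, the carnation grower must be in house 2.
From clue 2, the sunflower grower must be in house 4.
Clue 6 places the daisy grower in house 5.
So house 3 gets dahlia for flower.
So: house 1 = folk/tulip, house 2 = disco/carnation, house 3 = blues/dahlia, house 4 = country/sunflower, house 5 = rock/daisy.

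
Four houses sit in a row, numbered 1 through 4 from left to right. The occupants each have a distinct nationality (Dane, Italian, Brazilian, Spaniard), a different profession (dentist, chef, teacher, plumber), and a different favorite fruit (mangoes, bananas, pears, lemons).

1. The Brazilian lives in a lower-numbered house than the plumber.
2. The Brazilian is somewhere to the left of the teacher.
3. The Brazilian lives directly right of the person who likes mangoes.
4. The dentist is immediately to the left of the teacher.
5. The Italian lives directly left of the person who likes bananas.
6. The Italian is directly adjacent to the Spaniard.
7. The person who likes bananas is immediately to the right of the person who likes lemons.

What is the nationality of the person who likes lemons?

Italian

That leaves chef as the profession for house 1.
House 2's profession must be dentist (nothing else left).
The teacher is in house 3 (clue 4).
The only profession still possible for house 4 is plumber.
Clue 2: the Brazilian is in house 2.
By clue 3, the person who likes mangoes is in house 1.
By clue 6, the Italian is in house 3.
By clue 6, the Spaniard is in house 4.
Clue 7 places the person who likes bananas in house 4.
From clue 7, the person who likes lemons must be in house 3.
That leaves Dane as the nationality for house 1.
House 2's favorite fruit must be pears (nothing else left).
So: house 1 = Dane/chef/mangoes, house 2 = Brazilian/dentist/pears, house 3 = Italian/teacher/lemons, house 4 = Spaniard/plumber/bananas.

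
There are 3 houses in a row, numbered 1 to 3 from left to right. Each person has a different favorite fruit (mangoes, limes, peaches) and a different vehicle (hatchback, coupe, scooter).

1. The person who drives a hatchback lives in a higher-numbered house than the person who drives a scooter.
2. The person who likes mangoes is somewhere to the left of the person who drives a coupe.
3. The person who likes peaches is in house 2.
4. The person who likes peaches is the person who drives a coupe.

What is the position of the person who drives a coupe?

2

Clue 3 places the person who likes peaches in house 2.
Clue 4: the person who drives a coupe is in house 2.
So house 3 gets limes for favorite fruit.
House 1 vehicle: only scooter fits.
House 3 vehicle: only hatchback fits.
That leaves mangoes as the favorite fruit for house 1.
So: house 1 = mangoes/scooter, house 2 = peaches/coupe, house 3 = limes/hatchback.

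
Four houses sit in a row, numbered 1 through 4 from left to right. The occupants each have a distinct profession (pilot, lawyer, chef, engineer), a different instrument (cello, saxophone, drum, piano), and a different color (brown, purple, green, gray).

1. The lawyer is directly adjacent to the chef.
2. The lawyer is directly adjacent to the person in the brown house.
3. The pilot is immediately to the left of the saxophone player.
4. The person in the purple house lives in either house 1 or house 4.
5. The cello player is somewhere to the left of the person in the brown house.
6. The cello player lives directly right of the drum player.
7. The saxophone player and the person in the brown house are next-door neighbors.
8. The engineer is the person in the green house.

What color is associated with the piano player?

The cello player is narrowed to house 2 or 3; consider each.
Placing it in house 3 leads to a contradiction, so it's in house 2.
The drum player is in house 1 (clue 6).
The pilot is narrowed to house 2 or 3; consider each.
Placing it in house 2 leads to a contradiction, so it's in house 3.
Clue 3 places the saxophone player in house 4.
From clue 7, the person in the brown house must be in house 3.
So house 3 gets piano for instrument.
Clue 1 places the lawyer in house 2.
The chef is in house 1 (clue 1).
The only profession still possible for house 4 is engineer.
From clue 8, the person in the green house must be in house 4.
That leaves gray as the color for house 2.
So house 1 gets purple for color.
So: house 1 = chef/drum/purple, house 2 = lawyer/cello/gray, house 3 = pilot/piano/brown, house 4 = engineer/saxophone/green.

brown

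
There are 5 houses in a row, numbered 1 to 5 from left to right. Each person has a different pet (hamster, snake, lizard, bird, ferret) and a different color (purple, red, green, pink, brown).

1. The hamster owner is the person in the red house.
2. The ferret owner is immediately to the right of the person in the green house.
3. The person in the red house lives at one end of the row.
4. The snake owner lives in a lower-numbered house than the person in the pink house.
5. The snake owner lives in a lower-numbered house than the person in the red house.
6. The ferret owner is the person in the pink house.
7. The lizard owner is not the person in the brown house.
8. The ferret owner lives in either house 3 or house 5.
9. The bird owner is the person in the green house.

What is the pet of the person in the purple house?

From clue 5, the person in the red house must be in house 5.
By clue 1, the hamster owner is in house 5.
Clue 6 places the ferret owner in house 3.
From clue 6, the person in the pink house must be in house 3.
Clue 2: the person in the green house is in house 2.
Clue 9 places the bird owner in house 2.
House 4's pet must be lizard (nothing else left).
By clue 7, the person in the brown house is in house 1.
That leaves snake as the pet for house 1.
That leaves purple as the color for house 4.
So: house 1 = snake/brown, house 2 = bird/green, house 3 = ferret/pink, house 4 = lizard/purple, house 5 = hamster/red.

lizard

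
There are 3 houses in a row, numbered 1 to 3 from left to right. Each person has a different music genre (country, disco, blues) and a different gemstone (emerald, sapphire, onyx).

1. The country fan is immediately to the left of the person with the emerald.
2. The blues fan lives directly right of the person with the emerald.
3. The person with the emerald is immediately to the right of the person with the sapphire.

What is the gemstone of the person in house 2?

Clue 2 places the blues fan in house 3.
Clue 2 places the person with the emerald in house 2.
Clue 3: the person with the sapphire is in house 1.
That leaves onyx as the gemstone for house 3.
From clue 1, the country fan must be in house 1.
So house 2 gets disco for music genre.
So: house 1 = country/sapphire, house 2 = disco/emerald, house 3 = blues/onyx.

emerald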